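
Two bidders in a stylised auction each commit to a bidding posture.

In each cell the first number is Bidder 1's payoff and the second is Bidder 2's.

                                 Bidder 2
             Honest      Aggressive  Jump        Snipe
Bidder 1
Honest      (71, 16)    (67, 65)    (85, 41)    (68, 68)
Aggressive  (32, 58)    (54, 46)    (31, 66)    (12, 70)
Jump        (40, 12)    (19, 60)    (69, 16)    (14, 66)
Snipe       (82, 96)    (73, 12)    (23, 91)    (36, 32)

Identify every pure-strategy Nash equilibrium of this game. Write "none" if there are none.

For each player, find the best response to each opponent profile; mutual best responses are the pure NE.
Bidder 1 against Honest: payoffs 71, 32, 40, 82 → best response Snipe.
Bidder 1 against Aggressive: payoffs 67, 54, 19, 73 → best response Snipe.
Bidder 1 against Jump: payoffs 85, 31, 69, 23 → best response Honest.
Bidder 1 against Snipe: payoffs 68, 12, 14, 36 → best response Honest.
Bidder 2 against Honest: payoffs 16, 65, 41, 68 → best response Snipe.
Bidder 2 against Aggressive: payoffs 58, 46, 66, 70 → best response Snipe.
Bidder 2 against Jump: payoffs 12, 60, 16, 66 → best response Snipe.
Bidder 2 against Snipe: payoffs 96, 12, 91, 32 → best response Honest.
Mutual best responses: (Honest, Snipe); (Snipe, Honest).

Pure-strategy Nash equilibria: (Honest, Snipe); (Snipe, Honest)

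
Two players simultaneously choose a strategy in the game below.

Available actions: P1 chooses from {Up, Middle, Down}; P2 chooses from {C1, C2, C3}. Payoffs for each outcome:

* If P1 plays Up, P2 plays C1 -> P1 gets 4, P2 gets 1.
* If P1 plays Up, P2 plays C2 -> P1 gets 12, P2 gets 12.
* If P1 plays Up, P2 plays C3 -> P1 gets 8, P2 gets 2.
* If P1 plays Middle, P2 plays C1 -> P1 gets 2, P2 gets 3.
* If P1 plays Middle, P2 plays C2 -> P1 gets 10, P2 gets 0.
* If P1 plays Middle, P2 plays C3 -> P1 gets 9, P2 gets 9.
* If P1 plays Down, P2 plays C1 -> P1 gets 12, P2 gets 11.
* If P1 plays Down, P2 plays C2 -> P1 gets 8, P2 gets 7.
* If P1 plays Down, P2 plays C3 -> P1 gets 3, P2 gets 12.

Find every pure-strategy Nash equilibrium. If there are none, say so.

The pure Nash equilibria are (Up, C2), (Middle, C3).

(Up, C1): P1 can switch to Down (4 → 12). Not NE.
(Up, C2): P1 gets 12, best alternative 10; P2 gets 12, best alternative 2. No profitable deviation — NE.
(Up, C3): P1 can switch to Middle (8 → 9). Not NE.
(Middle, C1): P1 can switch to Up (2 → 4). Not NE.
(Middle, C2): P1 can switch to Up (10 → 12). Not NE.
(Middle, C3): P1 gets 9, best alternative 8; P2 gets 9, best alternative 3. No profitable deviation — NE.
(Down, C1): P2 can switch to C3 (11 → 12). Not NE.
(Down, C2): P1 can switch to Up (8 → 12). Not NE.
(Down, C3): P1 can switch to Up (3 → 8). Not NE.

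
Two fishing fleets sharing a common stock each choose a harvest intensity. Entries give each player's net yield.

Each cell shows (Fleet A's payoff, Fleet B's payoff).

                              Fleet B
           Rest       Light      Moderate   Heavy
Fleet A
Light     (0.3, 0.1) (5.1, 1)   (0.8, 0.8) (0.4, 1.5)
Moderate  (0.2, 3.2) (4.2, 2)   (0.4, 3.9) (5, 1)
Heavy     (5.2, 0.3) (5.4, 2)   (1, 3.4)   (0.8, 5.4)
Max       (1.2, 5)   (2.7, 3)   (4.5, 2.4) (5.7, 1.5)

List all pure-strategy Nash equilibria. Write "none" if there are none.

Fleet A against Rest: payoffs 0.3, 0.2, 5.2, 1.2 → best response Heavy.
Fleet A against Light: payoffs 5.1, 4.2, 5.4, 2.7 → best response Heavy.
Fleet A against Moderate: payoffs 0.8, 0.4, 1, 4.5 → best response Max.
Fleet A against Heavy: payoffs 0.4, 5, 0.8, 5.7 → best response Max.
Fleet B against Light: payoffs 0.1, 1, 0.8, 1.5 → best response Heavy.
Fleet B against Moderate: payoffs 3.2, 2, 3.9, 1 → best response Moderate.
Fleet B against Heavy: payoffs 0.3, 2, 3.4, 5.4 → best response Heavy.
Fleet B against Max: payoffs 5, 3, 2.4, 1.5 → best response Rest.
No profile is a mutual best response for all players.

none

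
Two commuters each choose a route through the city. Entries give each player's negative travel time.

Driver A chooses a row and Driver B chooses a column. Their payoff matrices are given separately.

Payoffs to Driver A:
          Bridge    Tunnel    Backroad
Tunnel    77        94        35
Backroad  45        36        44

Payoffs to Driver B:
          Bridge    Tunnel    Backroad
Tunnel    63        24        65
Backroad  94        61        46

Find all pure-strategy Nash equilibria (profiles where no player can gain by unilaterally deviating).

none

Driver A against Bridge: payoffs 77, 45 → best response Tunnel.
Driver A against Tunnel: payoffs 94, 36 → best response Tunnel.
Driver A against Backroad: payoffs 35, 44 → best response Backroad.
Driver B against Tunnel: payoffs 63, 24, 65 → best response Backroad.
Driver B against Backroad: payoffs 94, 61, 46 → best response Bridge.
No profile is a mutual best response for all players.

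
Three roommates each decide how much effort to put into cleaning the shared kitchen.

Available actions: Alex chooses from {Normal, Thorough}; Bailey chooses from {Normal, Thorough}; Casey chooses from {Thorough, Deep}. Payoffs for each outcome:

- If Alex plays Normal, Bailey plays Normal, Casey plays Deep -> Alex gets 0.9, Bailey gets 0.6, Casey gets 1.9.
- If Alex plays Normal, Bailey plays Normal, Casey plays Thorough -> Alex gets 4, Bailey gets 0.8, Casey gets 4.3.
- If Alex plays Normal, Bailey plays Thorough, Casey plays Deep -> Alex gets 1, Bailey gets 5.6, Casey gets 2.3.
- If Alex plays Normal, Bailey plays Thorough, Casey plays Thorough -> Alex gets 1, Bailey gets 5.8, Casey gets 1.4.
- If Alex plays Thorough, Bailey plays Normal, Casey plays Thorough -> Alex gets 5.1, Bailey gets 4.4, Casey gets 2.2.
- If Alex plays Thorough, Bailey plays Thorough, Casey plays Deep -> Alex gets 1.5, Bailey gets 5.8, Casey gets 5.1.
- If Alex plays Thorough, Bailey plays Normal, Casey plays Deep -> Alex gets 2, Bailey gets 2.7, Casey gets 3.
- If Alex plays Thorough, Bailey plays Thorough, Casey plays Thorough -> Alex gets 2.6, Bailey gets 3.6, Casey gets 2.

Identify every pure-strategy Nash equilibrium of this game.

(Thorough, Thorough, Deep)

For each player, find the best response to each opponent profile; mutual best responses are the pure NE.
Alex against (Normal, Thorough): payoffs 4, 5.1 → best response Thorough.
Alex against (Normal, Deep): payoffs 0.9, 2 → best response Thorough.
Alex against (Thorough, Thorough): payoffs 1, 2.6 → best response Thorough.
Alex against (Thorough, Deep): payoffs 1, 1.5 → best response Thorough.
Bailey against (Normal, Thorough): payoffs 0.8, 5.8 → best response Thorough.
Bailey against (Normal, Deep): payoffs 0.6, 5.6 → best response Thorough.
Bailey against (Thorough, Thorough): payoffs 4.4, 3.6 → best response Normal.
Bailey against (Thorough, Deep): payoffs 2.7, 5.8 → best response Thorough.
Casey against (Normal, Normal): payoffs 4.3, 1.9 → best response Thorough.
Casey against (Normal, Thorough): payoffs 1.4, 2.3 → best response Deep.
Casey against (Thorough, Normal): payoffs 2.2, 3 → best response Deep.
Casey against (Thorough, Thorough): payoffs 2, 5.1 → best response Deep.
Mutual best responses: (Thorough, Thorough, Deep).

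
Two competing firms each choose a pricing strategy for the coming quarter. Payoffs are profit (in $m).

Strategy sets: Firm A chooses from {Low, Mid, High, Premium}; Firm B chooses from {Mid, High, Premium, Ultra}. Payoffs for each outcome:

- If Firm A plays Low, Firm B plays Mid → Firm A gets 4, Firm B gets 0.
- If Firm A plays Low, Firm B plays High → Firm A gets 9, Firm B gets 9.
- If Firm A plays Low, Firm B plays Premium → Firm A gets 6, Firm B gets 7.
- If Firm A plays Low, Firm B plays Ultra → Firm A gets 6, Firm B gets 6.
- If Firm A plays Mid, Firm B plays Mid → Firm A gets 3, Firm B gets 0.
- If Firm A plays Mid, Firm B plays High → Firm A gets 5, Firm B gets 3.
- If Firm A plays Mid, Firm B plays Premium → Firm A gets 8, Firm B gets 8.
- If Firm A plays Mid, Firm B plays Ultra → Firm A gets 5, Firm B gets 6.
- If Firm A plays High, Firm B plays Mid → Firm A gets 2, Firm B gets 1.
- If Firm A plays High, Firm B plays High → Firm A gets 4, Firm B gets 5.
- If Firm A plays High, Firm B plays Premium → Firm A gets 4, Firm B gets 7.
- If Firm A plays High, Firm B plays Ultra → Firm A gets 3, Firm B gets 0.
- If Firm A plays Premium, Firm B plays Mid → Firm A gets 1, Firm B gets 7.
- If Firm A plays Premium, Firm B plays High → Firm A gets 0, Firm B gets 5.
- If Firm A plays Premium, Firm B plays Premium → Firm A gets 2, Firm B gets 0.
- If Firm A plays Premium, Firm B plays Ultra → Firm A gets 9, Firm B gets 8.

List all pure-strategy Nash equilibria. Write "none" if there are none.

(Low, High); (Mid, Premium); (Premium, Ultra)

Firm A against Mid: payoffs 4, 3, 2, 1 → best response Low.
Firm A against High: payoffs 9, 5, 4, 0 → best response Low.
Firm A against Premium: payoffs 6, 8, 4, 2 → best response Mid.
Firm A against Ultra: payoffs 6, 5, 3, 9 → best response Premium.
Firm B against Low: payoffs 0, 9, 7, 6 → best response High.
Firm B against Mid: payoffs 0, 3, 8, 6 → best response Premium.
Firm B against High: payoffs 1, 5, 7, 0 → best response Premium.
Firm B against Premium: payoffs 7, 5, 0, 8 → best response Ultra.
Mutual best responses: (Low, High); (Mid, Premium); (Premium, Ultra).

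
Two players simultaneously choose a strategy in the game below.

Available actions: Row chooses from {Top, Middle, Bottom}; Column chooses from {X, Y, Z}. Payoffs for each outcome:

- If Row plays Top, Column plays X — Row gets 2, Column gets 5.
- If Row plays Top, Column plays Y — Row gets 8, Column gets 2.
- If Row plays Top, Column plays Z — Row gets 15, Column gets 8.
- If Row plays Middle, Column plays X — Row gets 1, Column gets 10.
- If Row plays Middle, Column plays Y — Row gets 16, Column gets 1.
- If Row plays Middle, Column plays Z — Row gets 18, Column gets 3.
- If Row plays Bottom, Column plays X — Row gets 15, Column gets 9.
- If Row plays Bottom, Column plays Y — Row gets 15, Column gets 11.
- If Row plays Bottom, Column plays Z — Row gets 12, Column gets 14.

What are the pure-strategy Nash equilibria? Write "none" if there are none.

Check each profile: it is a Nash equilibrium iff no player can strictly gain by switching unilaterally.
(Top, X): Row can switch to Bottom (2 → 15). Not NE.
(Top, Y): Row can switch to Middle (8 → 16). Not NE.
(Top, Z): Row can switch to Middle (15 → 18). Not NE.
(Middle, X): Row can switch to Top (1 → 2). Not NE.
(Middle, Y): Column can switch to X (1 → 10). Not NE.
(Middle, Z): Column can switch to X (3 → 10). Not NE.
(Bottom, X): Column can switch to Y (9 → 11). Not NE.
(Bottom, Y): Row can switch to Middle (15 → 16). Not NE.
(Bottom, Z): Row can switch to Top (12 → 15). Not NE.

This game has no pure Nash equilibrium.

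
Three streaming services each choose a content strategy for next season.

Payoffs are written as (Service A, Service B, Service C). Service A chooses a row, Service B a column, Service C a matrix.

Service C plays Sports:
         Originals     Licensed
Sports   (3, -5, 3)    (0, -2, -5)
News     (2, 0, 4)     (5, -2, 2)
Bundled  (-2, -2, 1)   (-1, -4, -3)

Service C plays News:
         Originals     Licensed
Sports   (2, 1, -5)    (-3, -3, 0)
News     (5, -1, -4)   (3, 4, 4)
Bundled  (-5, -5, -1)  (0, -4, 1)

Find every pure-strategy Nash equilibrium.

(News, Licensed, News)

Service A against (Originals, Sports): payoffs 3, 2, -2 → best response Sports.
Service A against (Originals, News): payoffs 2, 5, -5 → best response News.
Service A against (Licensed, Sports): payoffs 0, 5, -1 → best response News.
Service A against (Licensed, News): payoffs -3, 3, 0 → best response News.
Service B against (Sports, Sports): payoffs -5, -2 → best response Licensed.
Service B against (Sports, News): payoffs 1, -3 → best response Originals.
Service B against (News, Sports): payoffs 0, -2 → best response Originals.
Service B against (News, News): payoffs -1, 4 → best response Licensed.
Service B against (Bundled, Sports): payoffs -2, -4 → best response Originals.
Service B against (Bundled, News): payoffs -5, -4 → best response Licensed.
Service C against (Sports, Originals): payoffs 3, -5 → best response Sports.
Service C against (Sports, Licensed): payoffs -5, 0 → best response News.
Service C against (News, Originals): payoffs 4, -4 → best response Sports.
Service C against (News, Licensed): payoffs 2, 4 → best response News.
Service C against (Bundled, Originals): payoffs 1, -1 → best response Sports.
Service C against (Bundled, Licensed): payoffs -3, 1 → best response News.
Mutual best responses: (News, Licensed, News).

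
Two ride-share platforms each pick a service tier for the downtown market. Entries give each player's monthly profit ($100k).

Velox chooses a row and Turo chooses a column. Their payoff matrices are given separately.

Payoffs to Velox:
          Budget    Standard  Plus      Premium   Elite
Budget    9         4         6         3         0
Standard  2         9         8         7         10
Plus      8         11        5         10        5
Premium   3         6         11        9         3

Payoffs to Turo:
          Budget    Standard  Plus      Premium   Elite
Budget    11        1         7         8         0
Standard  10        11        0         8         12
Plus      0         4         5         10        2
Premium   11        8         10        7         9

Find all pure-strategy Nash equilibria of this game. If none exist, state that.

Check each profile: it is a Nash equilibrium iff no player can strictly gain by switching unilaterally.
(Budget, Budget): Velox gets 9, best alternative 8; Turo gets 11, best alternative 8. No profitable deviation — NE.
(Budget, Standard): Velox can switch to Standard (4 → 9). Not NE.
(Budget, Plus): Velox can switch to Standard (6 → 8). Not NE.
(Budget, Premium): Velox can switch to Standard (3 → 7). Not NE.
(Budget, Elite): Velox can switch to Standard (0 → 10). Not NE.
(Standard, Budget): Velox can switch to Budget (2 → 9). Not NE.
(Standard, Standard): Velox can switch to Plus (9 → 11). Not NE.
(Standard, Plus): Velox can switch to Premium (8 → 11). Not NE.
(Standard, Premium): Velox can switch to Plus (7 → 10). Not NE.
(Standard, Elite): Velox gets 10, best alternative 5; Turo gets 12, best alternative 11. No profitable deviation — NE.
(Plus, Budget): Velox can switch to Budget (8 → 9). Not NE.
(Plus, Standard): Turo can switch to Plus (4 → 5). Not NE.
(Plus, Premium): Velox gets 10, best alternative 9; Turo gets 10, best alternative 5. No profitable deviation — NE.
(The remaining 7 profiles each have a profitable deviation by the same check.)

The pure Nash equilibria are (Budget, Budget); (Standard, Elite); (Plus, Premium).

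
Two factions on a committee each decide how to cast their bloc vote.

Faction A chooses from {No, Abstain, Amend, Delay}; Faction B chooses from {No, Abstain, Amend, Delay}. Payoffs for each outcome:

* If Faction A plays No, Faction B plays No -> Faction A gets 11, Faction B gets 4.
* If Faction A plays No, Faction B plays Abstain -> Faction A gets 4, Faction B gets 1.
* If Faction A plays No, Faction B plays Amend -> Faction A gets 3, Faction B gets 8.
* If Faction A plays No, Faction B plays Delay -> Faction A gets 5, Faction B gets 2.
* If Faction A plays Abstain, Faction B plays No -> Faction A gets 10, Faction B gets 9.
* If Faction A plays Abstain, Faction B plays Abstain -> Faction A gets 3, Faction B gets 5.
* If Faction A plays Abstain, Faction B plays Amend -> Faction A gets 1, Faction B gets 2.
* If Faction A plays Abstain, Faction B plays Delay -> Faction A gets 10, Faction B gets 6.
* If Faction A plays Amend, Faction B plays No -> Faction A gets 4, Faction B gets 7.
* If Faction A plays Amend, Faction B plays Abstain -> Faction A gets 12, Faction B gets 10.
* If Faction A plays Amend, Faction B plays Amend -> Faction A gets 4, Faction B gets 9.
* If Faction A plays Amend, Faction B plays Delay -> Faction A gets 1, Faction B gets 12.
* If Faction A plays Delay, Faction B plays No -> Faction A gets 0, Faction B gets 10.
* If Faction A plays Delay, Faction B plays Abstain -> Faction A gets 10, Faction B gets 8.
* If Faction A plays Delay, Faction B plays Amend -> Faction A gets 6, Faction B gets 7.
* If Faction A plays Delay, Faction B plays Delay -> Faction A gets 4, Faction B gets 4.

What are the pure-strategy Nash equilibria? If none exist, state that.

(No, No): Faction B can switch to Amend (4 → 8). Not NE.
(No, Abstain): Faction A can switch to Amend (4 → 12). Not NE.
(No, Amend): Faction A can switch to Amend (3 → 4). Not NE.
(No, Delay): Faction A can switch to Abstain (5 → 10). Not NE.
(Abstain, No): Faction A can switch to No (10 → 11). Not NE.
(Abstain, Abstain): Faction A can switch to No (3 → 4). Not NE.
(Abstain, Amend): Faction A can switch to No (1 → 3). Not NE.
(Abstain, Delay): Faction B can switch to No (6 → 9). Not NE.
(The remaining 8 profiles each have a profitable deviation by the same check.)

none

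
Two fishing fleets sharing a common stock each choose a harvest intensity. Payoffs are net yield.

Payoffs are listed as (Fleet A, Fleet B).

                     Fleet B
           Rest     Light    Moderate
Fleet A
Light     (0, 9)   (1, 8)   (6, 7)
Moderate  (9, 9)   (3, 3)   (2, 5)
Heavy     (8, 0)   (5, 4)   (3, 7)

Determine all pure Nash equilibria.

(Light, Rest): Fleet A can switch to Moderate (0 → 9). Not NE.
(Light, Light): Fleet A can switch to Moderate (1 → 3). Not NE.
(Light, Moderate): Fleet B can switch to Rest (7 → 9). Not NE.
(Moderate, Rest): Fleet A gets 9, best alternative 8; Fleet B gets 9, best alternative 5. No profitable deviation — NE.
(Moderate, Light): Fleet A can switch to Heavy (3 → 5). Not NE.
(Moderate, Moderate): Fleet A can switch to Light (2 → 6). Not NE.
(Heavy, Rest): Fleet A can switch to Moderate (8 → 9). Not NE.
(The remaining 2 profiles each have a profitable deviation by the same check.)

(Moderate, Rest)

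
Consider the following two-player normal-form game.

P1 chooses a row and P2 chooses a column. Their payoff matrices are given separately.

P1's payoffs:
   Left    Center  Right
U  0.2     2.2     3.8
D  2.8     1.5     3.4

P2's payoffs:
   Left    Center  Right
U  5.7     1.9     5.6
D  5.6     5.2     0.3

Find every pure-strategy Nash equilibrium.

(D, Left)

(U, Left): P1 can switch to D (0.2 → 2.8). Not NE.
(U, Center): P2 can switch to Left (1.9 → 5.7). Not NE.
(U, Right): P2 can switch to Left (5.6 → 5.7). Not NE.
(D, Left): P1 gets 2.8, best alternative 0.2; P2 gets 5.6, best alternative 5.2. No profitable deviation — NE.
(D, Center): P1 can switch to U (1.5 → 2.2). Not NE.
(D, Right): P1 can switch to U (3.4 → 3.8). Not NE.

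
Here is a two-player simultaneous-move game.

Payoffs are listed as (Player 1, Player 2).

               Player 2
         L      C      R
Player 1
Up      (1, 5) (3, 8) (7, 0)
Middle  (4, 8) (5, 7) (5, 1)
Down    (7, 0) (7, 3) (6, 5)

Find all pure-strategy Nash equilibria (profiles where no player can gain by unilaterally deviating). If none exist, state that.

Player 1 against L: payoffs 1, 4, 7 → best response Down.
Player 1 against C: payoffs 3, 5, 7 → best response Down.
Player 1 against R: payoffs 7, 5, 6 → best response Up.
Player 2 against Up: payoffs 5, 8, 0 → best response C.
Player 2 against Middle: payoffs 8, 7, 1 → best response L.
Player 2 against Down: payoffs 0, 3, 5 → best response R.
No profile is a mutual best response for all players.

There is no pure-strategy Nash equilibrium.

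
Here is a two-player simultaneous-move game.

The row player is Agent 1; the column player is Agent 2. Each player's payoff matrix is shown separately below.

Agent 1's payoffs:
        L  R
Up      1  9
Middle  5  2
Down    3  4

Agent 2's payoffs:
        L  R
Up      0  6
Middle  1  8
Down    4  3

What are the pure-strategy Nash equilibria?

For each player, find the best response to each opponent profile; mutual best responses are the pure NE.
Agent 1 against L: payoffs 1, 5, 3 → best response Middle.
Agent 1 against R: payoffs 9, 2, 4 → best response Up.
Agent 2 against Up: payoffs 0, 6 → best response R.
Agent 2 against Middle: payoffs 1, 8 → best response R.
Agent 2 against Down: payoffs 4, 3 → best response L.
Mutual best responses: (Up, R).

The unique pure-strategy Nash equilibrium is (Up, R).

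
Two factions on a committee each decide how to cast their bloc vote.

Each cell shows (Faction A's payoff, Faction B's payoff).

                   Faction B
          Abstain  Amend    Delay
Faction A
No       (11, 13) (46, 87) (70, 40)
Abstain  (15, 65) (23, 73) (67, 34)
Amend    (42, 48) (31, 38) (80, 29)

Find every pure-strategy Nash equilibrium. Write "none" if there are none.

The pure Nash equilibria are (No, Amend) and (Amend, Abstain).

Faction A against Abstain: payoffs 11, 15, 42 → best response Amend.
Faction A against Amend: payoffs 46, 23, 31 → best response No.
Faction A against Delay: payoffs 70, 67, 80 → best response Amend.
Faction B against No: payoffs 13, 87, 40 → best response Amend.
Faction B against Abstain: payoffs 65, 73, 34 → best response Amend.
Faction B against Amend: payoffs 48, 38, 29 → best response Abstain.
Mutual best responses: (No, Amend); (Amend, Abstain).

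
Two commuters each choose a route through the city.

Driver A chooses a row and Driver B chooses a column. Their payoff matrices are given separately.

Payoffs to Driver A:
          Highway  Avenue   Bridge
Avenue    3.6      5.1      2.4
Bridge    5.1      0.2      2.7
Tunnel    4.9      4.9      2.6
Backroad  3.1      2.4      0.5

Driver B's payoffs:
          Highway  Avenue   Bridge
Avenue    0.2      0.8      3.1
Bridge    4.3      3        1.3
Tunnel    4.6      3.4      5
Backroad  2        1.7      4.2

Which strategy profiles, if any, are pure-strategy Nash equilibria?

Driver A against Highway: payoffs 3.6, 5.1, 4.9, 3.1 → best response Bridge.
Driver A against Avenue: payoffs 5.1, 0.2, 4.9, 2.4 → best response Avenue.
Driver A against Bridge: payoffs 2.4, 2.7, 2.6, 0.5 → best response Bridge.
Driver B against Avenue: payoffs 0.2, 0.8, 3.1 → best response Bridge.
Driver B against Bridge: payoffs 4.3, 3, 1.3 → best response Highway.
Driver B against Tunnel: payoffs 4.6, 3.4, 5 → best response Bridge.
Driver B against Backroad: payoffs 2, 1.7, 4.2 → best response Bridge.
Mutual best responses: (Bridge, Highway).

(Bridge, Highway)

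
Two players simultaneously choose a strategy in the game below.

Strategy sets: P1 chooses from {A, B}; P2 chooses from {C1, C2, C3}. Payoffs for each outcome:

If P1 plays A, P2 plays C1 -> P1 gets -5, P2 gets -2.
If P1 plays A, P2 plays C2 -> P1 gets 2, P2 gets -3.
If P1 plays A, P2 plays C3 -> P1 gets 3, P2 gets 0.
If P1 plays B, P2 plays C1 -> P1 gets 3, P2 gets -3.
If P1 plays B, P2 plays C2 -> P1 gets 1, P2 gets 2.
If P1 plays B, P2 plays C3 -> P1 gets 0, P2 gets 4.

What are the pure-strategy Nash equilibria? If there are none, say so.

(A, C3)

P1 against C1: payoffs -5, 3 → best response B.
P1 against C2: payoffs 2, 1 → best response A.
P1 against C3: payoffs 3, 0 → best response A.
P2 against A: payoffs -2, -3, 0 → best response C3.
P2 against B: payoffs -3, 2, 4 → best response C3.
Mutual best responses: (A, C3).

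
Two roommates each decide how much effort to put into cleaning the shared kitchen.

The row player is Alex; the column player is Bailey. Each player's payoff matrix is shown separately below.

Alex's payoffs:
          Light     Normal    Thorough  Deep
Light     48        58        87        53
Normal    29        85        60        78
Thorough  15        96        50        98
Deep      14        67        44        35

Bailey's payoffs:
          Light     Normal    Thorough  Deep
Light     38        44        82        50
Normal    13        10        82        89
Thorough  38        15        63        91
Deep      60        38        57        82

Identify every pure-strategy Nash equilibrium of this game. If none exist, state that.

Pure-strategy Nash equilibria: (Light, Thorough); (Thorough, Deep)

Alex against Light: payoffs 48, 29, 15, 14 → best response Light.
Alex against Normal: payoffs 58, 85, 96, 67 → best response Thorough.
Alex against Thorough: payoffs 87, 60, 50, 44 → best response Light.
Alex against Deep: payoffs 53, 78, 98, 35 → best response Thorough.
Bailey against Light: payoffs 38, 44, 82, 50 → best response Thorough.
Bailey against Normal: payoffs 13, 10, 82, 89 → best response Deep.
Bailey against Thorough: payoffs 38, 15, 63, 91 → best response Deep.
Bailey against Deep: payoffs 60, 38, 57, 82 → best response Deep.
Mutual best responses: (Light, Thorough); (Thorough, Deep).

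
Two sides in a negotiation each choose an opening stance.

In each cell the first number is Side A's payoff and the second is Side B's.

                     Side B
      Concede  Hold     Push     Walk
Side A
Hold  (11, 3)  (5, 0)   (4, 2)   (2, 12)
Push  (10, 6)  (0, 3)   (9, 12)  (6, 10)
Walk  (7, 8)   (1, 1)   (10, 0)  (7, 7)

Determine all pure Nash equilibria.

Side A against Concede: payoffs 11, 10, 7 → best response Hold.
Side A against Hold: payoffs 5, 0, 1 → best response Hold.
Side A against Push: payoffs 4, 9, 10 → best response Walk.
Side A against Walk: payoffs 2, 6, 7 → best response Walk.
Side B against Hold: payoffs 3, 0, 2, 12 → best response Walk.
Side B against Push: payoffs 6, 3, 12, 10 → best response Push.
Side B against Walk: payoffs 8, 1, 0, 7 → best response Concede.
No profile is a mutual best response for all players.

There is no pure-strategy Nash equilibrium.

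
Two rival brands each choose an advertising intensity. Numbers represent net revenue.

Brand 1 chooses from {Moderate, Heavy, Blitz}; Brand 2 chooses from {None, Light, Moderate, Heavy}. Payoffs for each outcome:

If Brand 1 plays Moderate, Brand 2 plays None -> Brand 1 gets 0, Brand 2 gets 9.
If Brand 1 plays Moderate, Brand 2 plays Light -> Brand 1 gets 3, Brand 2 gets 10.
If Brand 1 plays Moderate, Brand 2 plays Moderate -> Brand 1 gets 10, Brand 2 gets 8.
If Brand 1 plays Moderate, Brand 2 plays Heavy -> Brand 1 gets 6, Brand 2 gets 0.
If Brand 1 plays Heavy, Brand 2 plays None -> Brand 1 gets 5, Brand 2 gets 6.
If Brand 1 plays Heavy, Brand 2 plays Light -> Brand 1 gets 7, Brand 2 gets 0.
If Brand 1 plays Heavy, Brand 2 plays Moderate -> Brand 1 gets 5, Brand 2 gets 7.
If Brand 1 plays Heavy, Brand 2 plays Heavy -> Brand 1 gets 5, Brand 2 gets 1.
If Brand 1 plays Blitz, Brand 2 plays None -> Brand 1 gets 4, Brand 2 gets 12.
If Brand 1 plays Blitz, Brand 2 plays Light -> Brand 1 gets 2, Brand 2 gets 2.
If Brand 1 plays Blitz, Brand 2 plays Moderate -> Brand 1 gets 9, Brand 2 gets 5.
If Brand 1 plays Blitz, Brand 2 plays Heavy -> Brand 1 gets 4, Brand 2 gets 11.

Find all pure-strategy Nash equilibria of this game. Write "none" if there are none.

For each player, find the best response to each opponent profile; mutual best responses are the pure NE.
Brand 1 against None: payoffs 0, 5, 4 → best response Heavy.
Brand 1 against Light: payoffs 3, 7, 2 → best response Heavy.
Brand 1 against Moderate: payoffs 10, 5, 9 → best response Moderate.
Brand 1 against Heavy: payoffs 6, 5, 4 → best response Moderate.
Brand 2 against Moderate: payoffs 9, 10, 8, 0 → best response Light.
Brand 2 against Heavy: payoffs 6, 0, 7, 1 → best response Moderate.
Brand 2 against Blitz: payoffs 12, 2, 5, 11 → best response None.
No profile is a mutual best response for all players.

none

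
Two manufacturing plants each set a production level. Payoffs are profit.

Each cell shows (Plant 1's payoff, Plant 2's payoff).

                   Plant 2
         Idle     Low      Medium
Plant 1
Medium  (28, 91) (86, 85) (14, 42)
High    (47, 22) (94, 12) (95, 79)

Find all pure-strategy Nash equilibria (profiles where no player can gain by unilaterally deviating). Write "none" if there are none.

Mark each player's best response to every combination of opponents' strategies; a profile where every player is best-responding is a pure Nash equilibrium.
Plant 1 against Idle: payoffs 28, 47 → best response High.
Plant 1 against Low: payoffs 86, 94 → best response High.
Plant 1 against Medium: payoffs 14, 95 → best response High.
Plant 2 against Medium: payoffs 91, 85, 42 → best response Idle.
Plant 2 against High: payoffs 22, 12, 79 → best response Medium.
Mutual best responses: (High, Medium).

(High, Medium)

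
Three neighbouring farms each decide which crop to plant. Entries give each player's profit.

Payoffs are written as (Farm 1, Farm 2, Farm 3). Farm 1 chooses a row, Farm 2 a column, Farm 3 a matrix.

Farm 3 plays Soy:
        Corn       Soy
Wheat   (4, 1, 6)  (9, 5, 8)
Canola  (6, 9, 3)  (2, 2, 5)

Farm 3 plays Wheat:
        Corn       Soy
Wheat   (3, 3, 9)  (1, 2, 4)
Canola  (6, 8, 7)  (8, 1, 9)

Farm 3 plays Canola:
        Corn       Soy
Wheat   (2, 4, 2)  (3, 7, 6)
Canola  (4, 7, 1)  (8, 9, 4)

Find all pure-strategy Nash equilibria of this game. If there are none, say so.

Check each profile: it is a Nash equilibrium iff no player can strictly gain by switching unilaterally.
(Wheat, Corn, Soy): Farm 1 can switch to Canola (4 → 6). Not NE.
(Wheat, Corn, Wheat): Farm 1 can switch to Canola (3 → 6). Not NE.
(Wheat, Corn, Canola): Farm 1 can switch to Canola (2 → 4). Not NE.
(Wheat, Soy, Soy): Farm 1 gets 9, best alternative 2; Farm 2 gets 5, best alternative 1; Farm 3 gets 8, best alternative 6. No profitable deviation — NE.
(Wheat, Soy, Wheat): Farm 1 can switch to Canola (1 → 8). Not NE.
(Wheat, Soy, Canola): Farm 1 can switch to Canola (3 → 8). Not NE.
(Canola, Corn, Soy): Farm 3 can switch to Wheat (3 → 7). Not NE.
(Canola, Corn, Wheat): Farm 1 gets 6, best alternative 3; Farm 2 gets 8, best alternative 1; Farm 3 gets 7, best alternative 3. No profitable deviation — NE.
(Canola, Corn, Canola): Farm 2 can switch to Soy (7 → 9). Not NE.
(Canola, Soy, Soy): Farm 1 can switch to Wheat (2 → 9). Not NE.
(Canola, Soy, Wheat): Farm 2 can switch to Corn (1 → 8). Not NE.
(Canola, Soy, Canola): Farm 3 can switch to Soy (4 → 5). Not NE.

The pure Nash equilibria are (Wheat, Soy, Soy); (Canola, Corn, Wheat).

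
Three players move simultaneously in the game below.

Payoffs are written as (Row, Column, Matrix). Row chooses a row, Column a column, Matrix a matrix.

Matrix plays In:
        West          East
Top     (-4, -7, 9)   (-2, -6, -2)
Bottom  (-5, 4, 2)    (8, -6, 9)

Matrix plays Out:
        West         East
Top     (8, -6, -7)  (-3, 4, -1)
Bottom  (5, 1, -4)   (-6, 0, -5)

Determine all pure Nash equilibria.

Mark each player's best response to every combination of opponents' strategies; a profile where every player is best-responding is a pure Nash equilibrium.
Row against (West, In): payoffs -4, -5 → best response Top.
Row against (West, Out): payoffs 8, 5 → best response Top.
Row against (East, In): payoffs -2, 8 → best response Bottom.
Row against (East, Out): payoffs -3, -6 → best response Top.
Column against (Top, In): payoffs -7, -6 → best response East.
Column against (Top, Out): payoffs -6, 4 → best response East.
Column against (Bottom, In): payoffs 4, -6 → best response West.
Column against (Bottom, Out): payoffs 1, 0 → best response West.
Matrix against (Top, West): payoffs 9, -7 → best response In.
Matrix against (Top, East): payoffs -2, -1 → best response Out.
Matrix against (Bottom, West): payoffs 2, -4 → best response In.
Matrix against (Bottom, East): payoffs 9, -5 → best response In.
Mutual best responses: (Top, East, Out).

Pure NE: (Top, East, Out)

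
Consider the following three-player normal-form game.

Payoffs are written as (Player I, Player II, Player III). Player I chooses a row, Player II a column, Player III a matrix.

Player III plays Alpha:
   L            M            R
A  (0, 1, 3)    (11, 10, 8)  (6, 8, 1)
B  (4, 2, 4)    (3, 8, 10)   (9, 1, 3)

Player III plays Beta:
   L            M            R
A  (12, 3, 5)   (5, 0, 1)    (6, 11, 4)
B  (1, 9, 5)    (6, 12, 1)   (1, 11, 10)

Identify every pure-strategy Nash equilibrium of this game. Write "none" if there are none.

Pure-strategy Nash equilibria: (A, M, Alpha), (A, R, Beta)

Check each profile: it is a Nash equilibrium iff no player can strictly gain by switching unilaterally.
(A, L, Alpha): Player I can switch to B (0 → 4). Not NE.
(A, L, Beta): Player II can switch to R (3 → 11). Not NE.
(A, M, Alpha): Player I gets 11, best alternative 3; Player II gets 10, best alternative 8; Player III gets 8, best alternative 1. No profitable deviation — NE.
(A, M, Beta): Player I can switch to B (5 → 6). Not NE.
(A, R, Alpha): Player I can switch to B (6 → 9). Not NE.
(A, R, Beta): Player I gets 6, best alternative 1; Player II gets 11, best alternative 3; Player III gets 4, best alternative 1. No profitable deviation — NE.
(B, L, Alpha): Player II can switch to M (2 → 8). Not NE.
(B, L, Beta): Player I can switch to A (1 → 12). Not NE.
(B, M, Alpha): Player I can switch to A (3 → 11). Not NE.
(B, M, Beta): Player III can switch to Alpha (1 → 10). Not NE.
(The remaining 2 profiles each have a profitable deviation by the same check.)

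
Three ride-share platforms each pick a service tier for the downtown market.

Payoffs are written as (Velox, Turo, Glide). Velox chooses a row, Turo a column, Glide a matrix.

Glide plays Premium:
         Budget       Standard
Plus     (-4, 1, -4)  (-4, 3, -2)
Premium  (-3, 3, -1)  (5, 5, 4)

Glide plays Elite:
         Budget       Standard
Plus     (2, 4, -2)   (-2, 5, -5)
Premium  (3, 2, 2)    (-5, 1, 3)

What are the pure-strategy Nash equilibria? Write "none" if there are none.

(Premium, Budget, Elite), (Premium, Standard, Premium)

Velox against (Budget, Premium): payoffs -4, -3 → best response Premium.
Velox against (Budget, Elite): payoffs 2, 3 → best response Premium.
Velox against (Standard, Premium): payoffs -4, 5 → best response Premium.
Velox against (Standard, Elite): payoffs -2, -5 → best response Plus.
Turo against (Plus, Premium): payoffs 1, 3 → best response Standard.
Turo against (Plus, Elite): payoffs 4, 5 → best response Standard.
Turo against (Premium, Premium): payoffs 3, 5 → best response Standard.
Turo against (Premium, Elite): payoffs 2, 1 → best response Budget.
Glide against (Plus, Budget): payoffs -4, -2 → best response Elite.
Glide against (Plus, Standard): payoffs -2, -5 → best response Premium.
Glide against (Premium, Budget): payoffs -1, 2 → best response Elite.
Glide against (Premium, Standard): payoffs 4, 3 → best response Premium.
Mutual best responses: (Premium, Budget, Elite); (Premium, Standard, Premium).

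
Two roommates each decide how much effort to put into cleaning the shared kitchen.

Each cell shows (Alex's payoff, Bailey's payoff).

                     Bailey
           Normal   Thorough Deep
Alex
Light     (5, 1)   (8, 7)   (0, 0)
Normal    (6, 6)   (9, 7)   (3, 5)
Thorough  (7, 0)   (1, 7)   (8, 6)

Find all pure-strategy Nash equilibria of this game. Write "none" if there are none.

Alex against Normal: payoffs 5, 6, 7 → best response Thorough.
Alex against Thorough: payoffs 8, 9, 1 → best response Normal.
Alex against Deep: payoffs 0, 3, 8 → best response Thorough.
Bailey against Light: payoffs 1, 7, 0 → best response Thorough.
Bailey against Normal: payoffs 6, 7, 5 → best response Thorough.
Bailey against Thorough: payoffs 0, 7, 6 → best response Thorough.
Mutual best responses: (Normal, Thorough).

(Normal, Thorough)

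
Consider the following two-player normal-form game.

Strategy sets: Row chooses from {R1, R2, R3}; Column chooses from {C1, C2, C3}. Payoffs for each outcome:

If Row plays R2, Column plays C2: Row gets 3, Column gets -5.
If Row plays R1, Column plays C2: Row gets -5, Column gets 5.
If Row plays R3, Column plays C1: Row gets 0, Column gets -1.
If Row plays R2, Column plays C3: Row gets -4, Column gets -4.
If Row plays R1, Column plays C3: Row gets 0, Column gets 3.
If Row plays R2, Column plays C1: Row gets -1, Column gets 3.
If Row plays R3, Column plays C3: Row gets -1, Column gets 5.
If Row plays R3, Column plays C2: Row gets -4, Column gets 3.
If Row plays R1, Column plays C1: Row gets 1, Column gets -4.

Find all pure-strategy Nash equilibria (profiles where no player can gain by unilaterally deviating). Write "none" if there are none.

Row against C1: payoffs 1, -1, 0 → best response R1.
Row against C2: payoffs -5, 3, -4 → best response R2.
Row against C3: payoffs 0, -4, -1 → best response R1.
Column against R1: payoffs -4, 5, 3 → best response C2.
Column against R2: payoffs 3, -5, -4 → best response C1.
Column against R3: payoffs -1, 3, 5 → best response C3.
No profile is a mutual best response for all players.

There is no pure-strategy Nash equilibrium.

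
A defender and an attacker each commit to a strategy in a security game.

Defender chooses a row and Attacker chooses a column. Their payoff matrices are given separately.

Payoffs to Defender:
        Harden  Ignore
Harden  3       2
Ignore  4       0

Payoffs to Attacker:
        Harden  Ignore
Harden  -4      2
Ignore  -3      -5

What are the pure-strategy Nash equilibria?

(Harden, Harden): Defender can switch to Ignore (3 → 4). Not NE.
(Harden, Ignore): Defender gets 2, best alternative 0; Attacker gets 2, best alternative -4. No profitable deviation — NE.
(Ignore, Harden): Defender gets 4, best alternative 3; Attacker gets -3, best alternative -5. No profitable deviation — NE.
(Ignore, Ignore): Defender can switch to Harden (0 → 2). Not NE.

Pure-strategy Nash equilibria: (Harden, Ignore); (Ignore, Harden)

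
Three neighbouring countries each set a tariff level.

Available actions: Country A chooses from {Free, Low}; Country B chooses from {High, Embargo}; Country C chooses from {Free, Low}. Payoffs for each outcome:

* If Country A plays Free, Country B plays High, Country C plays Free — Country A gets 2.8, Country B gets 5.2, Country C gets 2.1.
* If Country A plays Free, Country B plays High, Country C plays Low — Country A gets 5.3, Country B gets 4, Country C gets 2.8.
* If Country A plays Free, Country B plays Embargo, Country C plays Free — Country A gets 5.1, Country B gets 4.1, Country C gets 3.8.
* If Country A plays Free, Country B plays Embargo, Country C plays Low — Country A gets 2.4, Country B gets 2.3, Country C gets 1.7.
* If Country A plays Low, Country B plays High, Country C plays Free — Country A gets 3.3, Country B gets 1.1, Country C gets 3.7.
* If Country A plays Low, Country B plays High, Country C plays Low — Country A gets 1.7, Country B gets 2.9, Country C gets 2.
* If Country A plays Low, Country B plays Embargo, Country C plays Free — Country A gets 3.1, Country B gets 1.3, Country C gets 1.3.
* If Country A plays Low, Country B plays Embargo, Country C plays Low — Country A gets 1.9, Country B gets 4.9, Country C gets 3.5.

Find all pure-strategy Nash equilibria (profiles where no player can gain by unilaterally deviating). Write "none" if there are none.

(Free, High, Low)

(Free, High, Free): Country A can switch to Low (2.8 → 3.3). Not NE.
(Free, High, Low): Country A gets 5.3, best alternative 1.7; Country B gets 4, best alternative 2.3; Country C gets 2.8, best alternative 2.1. No profitable deviation — NE.
(Free, Embargo, Free): Country B can switch to High (4.1 → 5.2). Not NE.
(Free, Embargo, Low): Country B can switch to High (2.3 → 4). Not NE.
(Low, High, Free): Country B can switch to Embargo (1.1 → 1.3). Not NE.
(Low, High, Low): Country A can switch to Free (1.7 → 5.3). Not NE.
(Low, Embargo, Free): Country A can switch to Free (3.1 → 5.1). Not NE.
(The remaining 1 profile has a profitable deviation by the same check.)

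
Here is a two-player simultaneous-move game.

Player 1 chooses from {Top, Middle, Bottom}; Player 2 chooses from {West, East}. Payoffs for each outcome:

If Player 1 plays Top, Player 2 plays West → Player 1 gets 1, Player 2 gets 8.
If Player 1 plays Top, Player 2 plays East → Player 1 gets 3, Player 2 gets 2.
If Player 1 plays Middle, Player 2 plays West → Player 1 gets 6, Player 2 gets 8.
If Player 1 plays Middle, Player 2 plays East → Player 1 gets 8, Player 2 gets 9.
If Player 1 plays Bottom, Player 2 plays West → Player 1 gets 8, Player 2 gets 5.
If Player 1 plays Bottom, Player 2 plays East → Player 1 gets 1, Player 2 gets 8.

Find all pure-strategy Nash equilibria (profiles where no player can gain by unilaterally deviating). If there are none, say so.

Pure NE: (Middle, East)

Player 1 against West: payoffs 1, 6, 8 → best response Bottom.
Player 1 against East: payoffs 3, 8, 1 → best response Middle.
Player 2 against Top: payoffs 8, 2 → best response West.
Player 2 against Middle: payoffs 8, 9 → best response East.
Player 2 against Bottom: payoffs 5, 8 → best response East.
Mutual best responses: (Middle, East).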